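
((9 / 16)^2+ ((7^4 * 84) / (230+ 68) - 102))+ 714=49171749 / 38144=1289.11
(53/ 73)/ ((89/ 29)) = 0.24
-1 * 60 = -60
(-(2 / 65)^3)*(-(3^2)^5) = 472392 / 274625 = 1.72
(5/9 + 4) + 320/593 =27193/5337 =5.10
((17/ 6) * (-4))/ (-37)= 34/ 111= 0.31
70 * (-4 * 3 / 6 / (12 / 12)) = -140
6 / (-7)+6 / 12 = -5 / 14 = -0.36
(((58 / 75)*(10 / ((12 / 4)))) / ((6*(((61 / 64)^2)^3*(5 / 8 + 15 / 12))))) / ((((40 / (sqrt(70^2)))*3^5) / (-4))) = -223200860438528 / 25351888213689075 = -0.01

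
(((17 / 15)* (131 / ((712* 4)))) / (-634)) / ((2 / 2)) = -2227 / 27084480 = -0.00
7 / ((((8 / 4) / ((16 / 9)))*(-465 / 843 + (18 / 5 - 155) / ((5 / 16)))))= -393400 / 30666123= -0.01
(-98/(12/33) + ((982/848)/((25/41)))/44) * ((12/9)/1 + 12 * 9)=-29460.61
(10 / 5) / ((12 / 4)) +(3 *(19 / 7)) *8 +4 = 1466 / 21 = 69.81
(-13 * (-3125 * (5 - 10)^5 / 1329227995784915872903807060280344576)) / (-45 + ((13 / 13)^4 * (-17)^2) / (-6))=29296875 / 28578401909375691267431851796027408384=0.00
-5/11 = -0.45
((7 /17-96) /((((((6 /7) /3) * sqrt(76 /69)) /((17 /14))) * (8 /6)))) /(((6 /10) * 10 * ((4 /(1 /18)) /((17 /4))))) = -27625 * sqrt(1311) /350208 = -2.86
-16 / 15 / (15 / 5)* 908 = -14528 / 45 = -322.84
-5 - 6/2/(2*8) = -83/16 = -5.19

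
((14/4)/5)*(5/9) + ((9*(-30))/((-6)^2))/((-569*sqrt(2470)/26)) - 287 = -5159/18 + 3*sqrt(2470)/21622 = -286.60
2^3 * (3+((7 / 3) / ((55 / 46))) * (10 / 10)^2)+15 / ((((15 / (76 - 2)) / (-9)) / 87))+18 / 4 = -19106303 / 330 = -57897.89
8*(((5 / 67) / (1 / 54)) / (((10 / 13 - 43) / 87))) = -271440 / 4087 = -66.42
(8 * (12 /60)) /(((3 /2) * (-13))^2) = 32 /7605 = 0.00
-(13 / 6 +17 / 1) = -115 / 6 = -19.17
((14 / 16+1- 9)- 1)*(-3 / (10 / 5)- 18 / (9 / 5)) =1495 / 16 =93.44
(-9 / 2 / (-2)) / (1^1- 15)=-9 / 56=-0.16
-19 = -19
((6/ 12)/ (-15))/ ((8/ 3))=-1/ 80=-0.01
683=683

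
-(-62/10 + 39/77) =2192/385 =5.69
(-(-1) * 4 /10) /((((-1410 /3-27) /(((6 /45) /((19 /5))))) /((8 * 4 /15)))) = -128 /2124675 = -0.00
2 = 2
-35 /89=-0.39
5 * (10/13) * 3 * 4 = 600/13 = 46.15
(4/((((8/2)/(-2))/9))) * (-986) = 17748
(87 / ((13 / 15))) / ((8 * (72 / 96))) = 435 / 26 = 16.73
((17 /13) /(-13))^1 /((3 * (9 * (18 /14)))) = -119 /41067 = -0.00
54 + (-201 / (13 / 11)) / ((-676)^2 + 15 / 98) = 31437914748 / 582187619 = 54.00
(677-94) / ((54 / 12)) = 1166 / 9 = 129.56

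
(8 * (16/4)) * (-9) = -288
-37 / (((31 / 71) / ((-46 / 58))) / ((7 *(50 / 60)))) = 2114735 / 5394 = 392.05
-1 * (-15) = 15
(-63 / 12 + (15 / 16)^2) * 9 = -10071 / 256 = -39.34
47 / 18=2.61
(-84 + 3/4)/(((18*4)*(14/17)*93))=-629/41664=-0.02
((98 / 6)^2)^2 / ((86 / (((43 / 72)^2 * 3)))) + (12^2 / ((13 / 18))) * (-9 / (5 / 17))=-94903280341 / 18195840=-5215.66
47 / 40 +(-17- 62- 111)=-7553 / 40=-188.82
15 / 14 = 1.07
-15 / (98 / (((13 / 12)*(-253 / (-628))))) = -16445 / 246176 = -0.07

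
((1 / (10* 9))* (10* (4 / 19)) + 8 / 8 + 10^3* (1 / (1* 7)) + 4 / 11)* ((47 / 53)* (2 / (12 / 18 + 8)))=89265361 / 3024021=29.52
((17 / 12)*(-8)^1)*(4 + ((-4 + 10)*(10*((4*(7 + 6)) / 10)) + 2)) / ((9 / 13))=-46852 / 9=-5205.78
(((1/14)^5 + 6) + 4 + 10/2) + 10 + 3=15059073/537824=28.00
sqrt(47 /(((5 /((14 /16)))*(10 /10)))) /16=0.18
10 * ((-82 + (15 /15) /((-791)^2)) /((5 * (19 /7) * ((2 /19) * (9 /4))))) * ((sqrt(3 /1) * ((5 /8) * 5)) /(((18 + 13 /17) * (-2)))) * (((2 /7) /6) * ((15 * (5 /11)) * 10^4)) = 119458.63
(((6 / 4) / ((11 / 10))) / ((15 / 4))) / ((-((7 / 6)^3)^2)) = -186624 / 1294139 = -0.14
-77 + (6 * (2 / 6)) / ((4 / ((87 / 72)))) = -3667 / 48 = -76.40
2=2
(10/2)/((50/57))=57/10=5.70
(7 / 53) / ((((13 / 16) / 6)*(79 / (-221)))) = -11424 / 4187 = -2.73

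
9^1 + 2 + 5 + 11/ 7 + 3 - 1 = 137/ 7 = 19.57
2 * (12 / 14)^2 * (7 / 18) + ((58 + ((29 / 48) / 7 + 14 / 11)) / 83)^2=101907614209 / 94106605824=1.08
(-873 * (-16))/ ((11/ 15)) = 19047.27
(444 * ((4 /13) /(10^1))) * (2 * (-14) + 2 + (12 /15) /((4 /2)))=-113664 /325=-349.74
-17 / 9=-1.89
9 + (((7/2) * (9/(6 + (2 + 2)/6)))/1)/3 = 423/40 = 10.58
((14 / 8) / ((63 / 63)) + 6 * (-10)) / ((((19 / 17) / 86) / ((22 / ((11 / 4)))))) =-681292 / 19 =-35857.47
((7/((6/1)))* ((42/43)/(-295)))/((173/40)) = -392/438901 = -0.00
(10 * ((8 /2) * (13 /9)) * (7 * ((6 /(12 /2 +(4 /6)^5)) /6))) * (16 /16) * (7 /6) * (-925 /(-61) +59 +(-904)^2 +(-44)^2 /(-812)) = 16577337355488 /263581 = 62892762.97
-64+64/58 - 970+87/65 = -1944487/1885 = -1031.56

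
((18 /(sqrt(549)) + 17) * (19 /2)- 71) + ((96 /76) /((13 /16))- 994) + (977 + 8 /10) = 57 * sqrt(61) /61 + 187361 /2470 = 83.15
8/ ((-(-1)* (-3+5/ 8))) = -64/ 19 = -3.37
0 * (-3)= 0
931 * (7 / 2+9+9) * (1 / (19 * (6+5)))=2107 / 22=95.77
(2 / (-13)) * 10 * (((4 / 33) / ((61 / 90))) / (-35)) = 480 / 61061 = 0.01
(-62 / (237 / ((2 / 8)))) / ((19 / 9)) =-93 / 3002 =-0.03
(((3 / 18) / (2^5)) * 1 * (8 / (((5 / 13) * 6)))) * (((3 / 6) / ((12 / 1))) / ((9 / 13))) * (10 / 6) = 169 / 93312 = 0.00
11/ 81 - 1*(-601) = 48692/ 81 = 601.14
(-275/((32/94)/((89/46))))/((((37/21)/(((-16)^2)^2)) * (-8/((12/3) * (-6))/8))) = -1187356262400/851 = -1395248251.94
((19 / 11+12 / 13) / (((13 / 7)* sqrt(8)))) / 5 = 2653* sqrt(2) / 37180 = 0.10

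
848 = 848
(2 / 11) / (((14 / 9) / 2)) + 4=326 / 77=4.23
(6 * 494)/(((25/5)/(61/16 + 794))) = 1891773/4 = 472943.25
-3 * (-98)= 294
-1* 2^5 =-32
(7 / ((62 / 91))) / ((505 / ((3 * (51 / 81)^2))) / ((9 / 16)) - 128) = 14161 / 864032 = 0.02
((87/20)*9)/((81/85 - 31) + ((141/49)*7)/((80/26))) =-186354/111863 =-1.67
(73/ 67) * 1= 73/ 67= 1.09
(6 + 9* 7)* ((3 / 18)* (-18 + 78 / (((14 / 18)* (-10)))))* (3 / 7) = -67689 / 490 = -138.14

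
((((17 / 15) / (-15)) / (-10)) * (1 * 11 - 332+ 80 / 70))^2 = 1448791969 / 248062500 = 5.84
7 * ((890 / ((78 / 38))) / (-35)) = -3382 / 39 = -86.72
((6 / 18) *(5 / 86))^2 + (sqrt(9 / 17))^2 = 599501 / 1131588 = 0.53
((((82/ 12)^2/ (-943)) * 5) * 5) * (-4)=1025/ 207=4.95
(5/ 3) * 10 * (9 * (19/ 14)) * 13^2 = 240825/ 7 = 34403.57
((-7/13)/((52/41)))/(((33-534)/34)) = 4879/169338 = 0.03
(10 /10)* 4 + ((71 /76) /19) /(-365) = 2108169 /527060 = 4.00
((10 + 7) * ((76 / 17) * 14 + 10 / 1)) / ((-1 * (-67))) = 1234 / 67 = 18.42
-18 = -18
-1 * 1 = -1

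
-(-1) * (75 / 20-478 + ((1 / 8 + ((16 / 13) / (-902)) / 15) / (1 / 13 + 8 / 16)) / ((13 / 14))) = -2501244641 / 5276700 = -474.02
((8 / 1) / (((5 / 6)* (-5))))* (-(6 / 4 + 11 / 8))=138 / 25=5.52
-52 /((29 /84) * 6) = -728 /29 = -25.10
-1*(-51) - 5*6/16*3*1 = 363/8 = 45.38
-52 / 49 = -1.06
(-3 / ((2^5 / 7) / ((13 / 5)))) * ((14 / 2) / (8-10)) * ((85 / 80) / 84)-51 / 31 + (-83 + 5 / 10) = -53374123 / 634880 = -84.07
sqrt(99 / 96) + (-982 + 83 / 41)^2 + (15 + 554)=sqrt(66) / 8 + 1615308530 / 1681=960922.21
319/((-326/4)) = -3.91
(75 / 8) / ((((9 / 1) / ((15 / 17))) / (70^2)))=153125 / 34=4503.68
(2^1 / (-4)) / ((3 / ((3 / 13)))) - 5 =-131 / 26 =-5.04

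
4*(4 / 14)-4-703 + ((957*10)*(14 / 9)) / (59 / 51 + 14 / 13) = 61771399 / 10367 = 5958.46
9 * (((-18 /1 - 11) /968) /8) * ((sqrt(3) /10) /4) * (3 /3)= -261 * sqrt(3) /309760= -0.00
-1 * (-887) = 887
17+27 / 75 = 434 / 25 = 17.36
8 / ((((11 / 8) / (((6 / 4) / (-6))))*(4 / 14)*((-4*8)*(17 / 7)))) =49 / 748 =0.07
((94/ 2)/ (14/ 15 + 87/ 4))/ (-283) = -2820/ 385163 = -0.01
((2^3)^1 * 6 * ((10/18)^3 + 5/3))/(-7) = -21440/1701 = -12.60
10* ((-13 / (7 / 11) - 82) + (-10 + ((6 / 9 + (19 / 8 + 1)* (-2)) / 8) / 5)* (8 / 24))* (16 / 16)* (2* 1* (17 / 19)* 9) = -18132047 / 1064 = -17041.40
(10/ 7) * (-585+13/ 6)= -17485/ 21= -832.62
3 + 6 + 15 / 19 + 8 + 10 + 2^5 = 1136 / 19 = 59.79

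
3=3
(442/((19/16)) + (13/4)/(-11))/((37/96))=964.97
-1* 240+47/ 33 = -7873/ 33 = -238.58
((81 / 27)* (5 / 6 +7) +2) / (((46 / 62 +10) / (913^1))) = 481151 / 222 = 2167.35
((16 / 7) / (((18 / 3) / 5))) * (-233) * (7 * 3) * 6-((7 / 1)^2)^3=-173569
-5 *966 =-4830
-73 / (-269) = 73 / 269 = 0.27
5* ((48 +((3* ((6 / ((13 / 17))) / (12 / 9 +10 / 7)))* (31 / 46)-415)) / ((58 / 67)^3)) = -9421267135465 / 3383632304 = -2784.36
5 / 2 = 2.50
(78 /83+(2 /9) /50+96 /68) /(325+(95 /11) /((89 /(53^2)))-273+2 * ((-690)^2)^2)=732253819 /140902462309802308425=0.00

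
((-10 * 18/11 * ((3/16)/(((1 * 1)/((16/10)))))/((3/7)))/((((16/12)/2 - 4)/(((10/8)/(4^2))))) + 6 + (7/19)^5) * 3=32816571045/1743173696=18.83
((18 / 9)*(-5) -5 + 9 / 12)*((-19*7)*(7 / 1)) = 53067 / 4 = 13266.75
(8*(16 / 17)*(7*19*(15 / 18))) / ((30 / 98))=417088 / 153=2726.07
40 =40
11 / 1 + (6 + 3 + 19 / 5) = 119 / 5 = 23.80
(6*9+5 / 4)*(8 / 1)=442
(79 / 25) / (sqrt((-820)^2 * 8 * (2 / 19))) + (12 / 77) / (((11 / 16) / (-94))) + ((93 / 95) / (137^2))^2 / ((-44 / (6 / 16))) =-1836151618588724319 / 86171344245509600 + 79 * sqrt(19) / 82000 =-21.30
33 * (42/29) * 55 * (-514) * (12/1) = -470186640/29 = -16213332.41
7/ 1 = 7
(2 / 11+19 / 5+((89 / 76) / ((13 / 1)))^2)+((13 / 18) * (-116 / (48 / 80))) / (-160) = 1762180943 / 362393460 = 4.86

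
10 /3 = 3.33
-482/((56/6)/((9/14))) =-6507/196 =-33.20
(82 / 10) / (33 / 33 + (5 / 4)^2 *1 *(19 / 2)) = 1312 / 2535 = 0.52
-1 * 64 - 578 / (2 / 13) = -3821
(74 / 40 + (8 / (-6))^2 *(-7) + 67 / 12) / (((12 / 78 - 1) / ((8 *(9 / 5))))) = 2132 / 25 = 85.28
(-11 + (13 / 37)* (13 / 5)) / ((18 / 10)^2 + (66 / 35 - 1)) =-32655 / 13357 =-2.44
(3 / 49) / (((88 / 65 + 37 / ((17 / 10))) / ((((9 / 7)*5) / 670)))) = 29835 / 1174145252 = 0.00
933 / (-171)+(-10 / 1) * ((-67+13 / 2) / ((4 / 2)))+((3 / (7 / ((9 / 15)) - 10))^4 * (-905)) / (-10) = 44427106 / 35625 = 1247.08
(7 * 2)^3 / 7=392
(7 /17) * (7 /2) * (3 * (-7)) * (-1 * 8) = 4116 /17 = 242.12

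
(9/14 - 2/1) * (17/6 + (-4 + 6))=-551/84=-6.56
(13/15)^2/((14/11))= 1859/3150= 0.59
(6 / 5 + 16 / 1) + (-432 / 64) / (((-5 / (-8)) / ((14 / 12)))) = 23 / 5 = 4.60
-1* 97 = -97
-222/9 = -74/3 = -24.67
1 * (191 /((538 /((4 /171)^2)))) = 1528 /7865829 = 0.00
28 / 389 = 0.07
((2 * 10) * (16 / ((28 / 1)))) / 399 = 80 / 2793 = 0.03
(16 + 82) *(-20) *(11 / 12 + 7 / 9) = -29890 / 9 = -3321.11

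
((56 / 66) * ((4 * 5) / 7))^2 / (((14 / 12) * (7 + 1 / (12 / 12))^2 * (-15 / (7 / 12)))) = -10 / 3267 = -0.00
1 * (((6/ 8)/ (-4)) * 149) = -447/ 16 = -27.94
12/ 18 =2/ 3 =0.67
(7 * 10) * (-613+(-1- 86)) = -49000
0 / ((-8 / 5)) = 0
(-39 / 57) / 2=-13 / 38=-0.34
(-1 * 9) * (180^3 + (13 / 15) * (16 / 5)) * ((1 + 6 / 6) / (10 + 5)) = -874800416 / 125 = -6998403.33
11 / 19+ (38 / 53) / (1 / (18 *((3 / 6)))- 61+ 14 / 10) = 1528201 / 2695739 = 0.57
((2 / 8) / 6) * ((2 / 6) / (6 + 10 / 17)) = 17 / 8064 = 0.00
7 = 7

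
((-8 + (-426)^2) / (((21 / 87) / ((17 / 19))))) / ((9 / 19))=1420059.11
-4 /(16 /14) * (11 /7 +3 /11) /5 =-71 /55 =-1.29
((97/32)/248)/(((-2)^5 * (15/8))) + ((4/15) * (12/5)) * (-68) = -103612901/2380800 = -43.52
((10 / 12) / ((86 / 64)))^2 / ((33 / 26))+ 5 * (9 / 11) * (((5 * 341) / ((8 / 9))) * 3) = 103420569925 / 4393224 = 23540.93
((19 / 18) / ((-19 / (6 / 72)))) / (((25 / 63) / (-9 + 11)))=-7 / 300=-0.02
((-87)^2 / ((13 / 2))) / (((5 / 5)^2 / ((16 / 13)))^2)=3875328 / 2197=1763.92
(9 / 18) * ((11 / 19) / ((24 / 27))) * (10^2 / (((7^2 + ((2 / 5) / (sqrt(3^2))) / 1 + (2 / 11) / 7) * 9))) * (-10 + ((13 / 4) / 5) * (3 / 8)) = -99162525 / 138086528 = -0.72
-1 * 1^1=-1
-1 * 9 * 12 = -108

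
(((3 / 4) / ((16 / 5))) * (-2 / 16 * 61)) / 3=-305 / 512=-0.60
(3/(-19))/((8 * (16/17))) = -51/2432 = -0.02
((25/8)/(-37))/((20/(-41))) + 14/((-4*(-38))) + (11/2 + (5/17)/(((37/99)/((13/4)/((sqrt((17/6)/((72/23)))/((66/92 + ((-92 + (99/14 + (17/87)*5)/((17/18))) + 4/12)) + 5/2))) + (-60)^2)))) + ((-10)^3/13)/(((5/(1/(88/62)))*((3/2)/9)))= 151692878945/54687776 - 122472412920*sqrt(1173)/19520916247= 2558.92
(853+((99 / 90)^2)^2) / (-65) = -8544641 / 650000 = -13.15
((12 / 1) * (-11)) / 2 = -66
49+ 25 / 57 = 2818 / 57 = 49.44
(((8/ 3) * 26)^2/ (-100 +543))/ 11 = 43264/ 43857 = 0.99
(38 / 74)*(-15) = -285 / 37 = -7.70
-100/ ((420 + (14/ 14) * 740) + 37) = -100/ 1197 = -0.08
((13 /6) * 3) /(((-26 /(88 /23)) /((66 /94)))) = -726 /1081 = -0.67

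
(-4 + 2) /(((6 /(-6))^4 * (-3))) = 2 /3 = 0.67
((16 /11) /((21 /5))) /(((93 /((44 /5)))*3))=64 /5859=0.01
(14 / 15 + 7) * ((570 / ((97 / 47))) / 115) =212534 / 11155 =19.05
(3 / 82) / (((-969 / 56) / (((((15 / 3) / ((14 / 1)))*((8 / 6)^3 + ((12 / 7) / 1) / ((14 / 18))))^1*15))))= -17800 / 343539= -0.05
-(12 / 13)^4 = -20736 / 28561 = -0.73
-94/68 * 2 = -47/17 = -2.76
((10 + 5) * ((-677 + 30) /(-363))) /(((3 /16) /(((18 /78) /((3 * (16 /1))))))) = 3235 /4719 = 0.69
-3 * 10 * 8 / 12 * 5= -100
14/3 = 4.67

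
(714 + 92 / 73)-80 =46374 / 73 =635.26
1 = 1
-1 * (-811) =811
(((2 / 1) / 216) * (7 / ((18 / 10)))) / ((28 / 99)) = 55 / 432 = 0.13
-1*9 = -9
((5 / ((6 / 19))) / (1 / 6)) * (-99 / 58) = -9405 / 58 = -162.16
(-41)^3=-68921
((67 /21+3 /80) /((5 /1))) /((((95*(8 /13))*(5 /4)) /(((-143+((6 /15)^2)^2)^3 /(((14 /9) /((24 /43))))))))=-452731138807884067989 /48868408203125000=-9264.29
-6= -6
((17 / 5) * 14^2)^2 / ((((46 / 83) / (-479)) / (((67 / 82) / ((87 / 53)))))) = -391844966396492 / 2051025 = -191048361.87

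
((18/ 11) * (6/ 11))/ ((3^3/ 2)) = 0.07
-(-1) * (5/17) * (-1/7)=-0.04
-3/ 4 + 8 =29/ 4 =7.25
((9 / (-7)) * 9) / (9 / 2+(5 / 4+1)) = -12 / 7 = -1.71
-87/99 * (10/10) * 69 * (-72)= 48024/11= 4365.82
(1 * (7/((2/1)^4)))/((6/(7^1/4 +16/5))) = 231/640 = 0.36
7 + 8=15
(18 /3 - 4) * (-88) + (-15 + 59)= -132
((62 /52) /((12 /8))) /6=31 /234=0.13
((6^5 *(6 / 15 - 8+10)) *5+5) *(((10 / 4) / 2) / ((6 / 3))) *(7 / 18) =22681.22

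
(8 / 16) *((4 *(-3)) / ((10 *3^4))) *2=-2 / 135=-0.01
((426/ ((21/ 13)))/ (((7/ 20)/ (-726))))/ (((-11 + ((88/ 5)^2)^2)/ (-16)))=24367200000/ 267106399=91.23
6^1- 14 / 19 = 100 / 19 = 5.26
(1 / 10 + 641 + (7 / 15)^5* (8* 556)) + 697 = 2181754447 / 1518750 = 1436.55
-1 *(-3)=3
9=9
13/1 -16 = -3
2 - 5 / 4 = 3 / 4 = 0.75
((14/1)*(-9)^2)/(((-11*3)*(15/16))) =-2016/55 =-36.65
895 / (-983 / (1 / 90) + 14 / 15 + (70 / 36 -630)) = -80550 / 8018741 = -0.01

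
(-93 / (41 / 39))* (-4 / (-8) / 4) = -3627 / 328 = -11.06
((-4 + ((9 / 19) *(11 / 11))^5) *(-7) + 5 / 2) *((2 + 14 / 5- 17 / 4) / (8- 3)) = 1652368883 / 495219800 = 3.34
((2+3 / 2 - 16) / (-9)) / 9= 25 / 162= 0.15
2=2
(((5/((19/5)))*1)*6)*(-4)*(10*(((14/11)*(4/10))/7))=-4800/209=-22.97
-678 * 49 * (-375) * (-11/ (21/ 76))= -495957000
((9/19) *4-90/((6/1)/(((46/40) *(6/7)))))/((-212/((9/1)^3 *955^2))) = 2279826285525/56392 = 40428186.37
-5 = -5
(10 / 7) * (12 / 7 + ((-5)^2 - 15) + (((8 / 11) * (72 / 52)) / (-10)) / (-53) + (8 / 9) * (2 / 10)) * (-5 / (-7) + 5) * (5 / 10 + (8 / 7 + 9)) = 169237001200 / 163774611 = 1033.35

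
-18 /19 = -0.95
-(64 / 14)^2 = -1024 / 49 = -20.90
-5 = -5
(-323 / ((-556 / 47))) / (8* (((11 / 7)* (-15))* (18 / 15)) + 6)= -106267 / 857352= -0.12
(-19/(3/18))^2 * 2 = 25992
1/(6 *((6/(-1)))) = -1/36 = -0.03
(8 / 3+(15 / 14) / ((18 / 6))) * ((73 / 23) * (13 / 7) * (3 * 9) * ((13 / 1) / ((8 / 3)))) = 42303573 / 18032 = 2346.03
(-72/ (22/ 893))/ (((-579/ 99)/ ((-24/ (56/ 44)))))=-12730608/ 1351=-9423.10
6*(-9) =-54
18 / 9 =2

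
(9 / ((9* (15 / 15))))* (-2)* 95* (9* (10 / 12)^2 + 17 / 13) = -37335 / 26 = -1435.96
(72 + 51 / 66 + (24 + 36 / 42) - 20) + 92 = 26123 / 154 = 169.63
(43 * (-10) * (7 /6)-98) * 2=-3598 /3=-1199.33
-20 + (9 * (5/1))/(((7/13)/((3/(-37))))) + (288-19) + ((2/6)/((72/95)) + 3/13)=176650385/727272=242.89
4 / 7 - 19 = -129 / 7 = -18.43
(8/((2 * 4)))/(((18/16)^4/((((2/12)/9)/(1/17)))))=34816/177147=0.20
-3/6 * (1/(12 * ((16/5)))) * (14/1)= -35/192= -0.18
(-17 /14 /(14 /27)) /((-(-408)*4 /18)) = -81 /3136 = -0.03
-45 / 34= -1.32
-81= -81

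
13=13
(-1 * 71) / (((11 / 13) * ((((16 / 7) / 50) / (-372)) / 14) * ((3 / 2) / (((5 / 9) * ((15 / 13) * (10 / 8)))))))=337028125 / 66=5106486.74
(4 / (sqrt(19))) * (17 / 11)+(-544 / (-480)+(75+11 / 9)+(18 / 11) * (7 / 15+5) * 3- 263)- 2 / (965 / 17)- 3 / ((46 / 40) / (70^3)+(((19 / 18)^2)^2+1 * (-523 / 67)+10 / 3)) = -147000211536436026904 / 930882669030793215+68 * sqrt(19) / 209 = -156.50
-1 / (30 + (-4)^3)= 1 / 34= 0.03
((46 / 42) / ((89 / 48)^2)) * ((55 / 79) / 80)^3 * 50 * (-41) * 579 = -54504150525 / 218700267464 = -0.25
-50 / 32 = -25 / 16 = -1.56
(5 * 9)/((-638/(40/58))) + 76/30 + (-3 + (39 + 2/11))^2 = 2002059128/1526415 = 1311.61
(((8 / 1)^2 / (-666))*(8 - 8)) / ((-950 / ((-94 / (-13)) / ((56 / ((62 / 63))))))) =0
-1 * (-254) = 254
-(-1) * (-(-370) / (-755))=-74 / 151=-0.49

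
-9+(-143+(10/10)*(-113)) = -265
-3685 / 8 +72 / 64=-919 / 2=-459.50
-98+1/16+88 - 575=-9359/16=-584.94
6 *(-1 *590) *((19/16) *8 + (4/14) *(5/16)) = -475245/14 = -33946.07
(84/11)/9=28/33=0.85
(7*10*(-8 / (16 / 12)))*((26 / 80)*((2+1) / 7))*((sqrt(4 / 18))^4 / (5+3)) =-13 / 36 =-0.36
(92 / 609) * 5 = 460 / 609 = 0.76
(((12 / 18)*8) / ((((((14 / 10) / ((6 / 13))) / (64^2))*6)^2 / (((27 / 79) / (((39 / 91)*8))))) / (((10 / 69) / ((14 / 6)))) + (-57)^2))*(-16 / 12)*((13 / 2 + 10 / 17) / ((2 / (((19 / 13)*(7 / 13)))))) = -268880052224000 / 44045159865999721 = -0.01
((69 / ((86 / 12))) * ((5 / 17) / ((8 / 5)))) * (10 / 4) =25875 / 5848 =4.42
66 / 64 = 33 / 32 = 1.03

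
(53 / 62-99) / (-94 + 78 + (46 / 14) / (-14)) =298165 / 49321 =6.05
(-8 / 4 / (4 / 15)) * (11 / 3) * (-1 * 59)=1622.50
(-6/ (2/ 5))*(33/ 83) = -495/ 83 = -5.96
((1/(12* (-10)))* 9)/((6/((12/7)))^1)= -3/140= -0.02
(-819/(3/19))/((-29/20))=103740/29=3577.24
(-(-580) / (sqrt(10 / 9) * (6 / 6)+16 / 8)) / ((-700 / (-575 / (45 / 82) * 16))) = 875104 / 91 - 437552 * sqrt(10) / 273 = 4548.17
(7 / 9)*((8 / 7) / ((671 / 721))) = 5768 / 6039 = 0.96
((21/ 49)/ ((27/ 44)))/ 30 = 22/ 945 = 0.02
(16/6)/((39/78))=5.33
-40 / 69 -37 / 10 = -2953 / 690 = -4.28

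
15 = 15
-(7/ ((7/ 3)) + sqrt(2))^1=-3 - sqrt(2)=-4.41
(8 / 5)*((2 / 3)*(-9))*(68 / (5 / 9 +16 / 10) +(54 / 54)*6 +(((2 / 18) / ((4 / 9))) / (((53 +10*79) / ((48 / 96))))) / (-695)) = -34140690526 / 94718075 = -360.45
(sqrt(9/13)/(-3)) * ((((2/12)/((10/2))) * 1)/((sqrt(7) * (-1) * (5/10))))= 0.01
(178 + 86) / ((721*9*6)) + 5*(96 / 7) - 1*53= 14441 / 927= 15.58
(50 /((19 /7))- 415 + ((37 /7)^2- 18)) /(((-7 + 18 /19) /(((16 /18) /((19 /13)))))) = 37436048 /963585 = 38.85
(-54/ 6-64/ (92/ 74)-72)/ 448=-3047/ 10304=-0.30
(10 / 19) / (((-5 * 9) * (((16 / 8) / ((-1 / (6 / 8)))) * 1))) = 4 / 513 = 0.01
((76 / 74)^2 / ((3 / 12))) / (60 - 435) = -0.01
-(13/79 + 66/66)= -92/79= -1.16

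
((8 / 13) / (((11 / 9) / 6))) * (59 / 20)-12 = -2208 / 715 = -3.09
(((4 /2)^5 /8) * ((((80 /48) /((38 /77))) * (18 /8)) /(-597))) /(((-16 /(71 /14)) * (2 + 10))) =3905 /2903808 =0.00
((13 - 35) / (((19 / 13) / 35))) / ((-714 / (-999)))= -238095 / 323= -737.14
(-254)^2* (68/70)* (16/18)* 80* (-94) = -26392721408/63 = -418932085.84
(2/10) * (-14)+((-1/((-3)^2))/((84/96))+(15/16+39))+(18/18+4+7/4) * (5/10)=203543/5040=40.39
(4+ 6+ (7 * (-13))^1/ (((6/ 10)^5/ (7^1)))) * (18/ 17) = -3976390/ 459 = -8663.16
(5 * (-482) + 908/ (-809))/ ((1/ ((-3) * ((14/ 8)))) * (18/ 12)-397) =13654186/ 2249829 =6.07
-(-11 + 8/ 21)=10.62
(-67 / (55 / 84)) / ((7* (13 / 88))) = -6432 / 65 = -98.95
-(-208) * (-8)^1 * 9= -14976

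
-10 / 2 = -5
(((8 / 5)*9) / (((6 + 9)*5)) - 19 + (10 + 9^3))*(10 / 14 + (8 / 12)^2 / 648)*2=218968376 / 212625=1029.83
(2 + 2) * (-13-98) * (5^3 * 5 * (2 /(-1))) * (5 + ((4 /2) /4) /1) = 3052500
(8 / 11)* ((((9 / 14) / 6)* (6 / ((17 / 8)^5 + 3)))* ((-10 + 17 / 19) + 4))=-114425856 / 2221069543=-0.05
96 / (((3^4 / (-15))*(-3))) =160 / 27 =5.93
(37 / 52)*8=74 / 13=5.69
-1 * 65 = -65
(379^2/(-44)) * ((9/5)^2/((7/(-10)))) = 15110.29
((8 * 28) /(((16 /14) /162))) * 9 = 285768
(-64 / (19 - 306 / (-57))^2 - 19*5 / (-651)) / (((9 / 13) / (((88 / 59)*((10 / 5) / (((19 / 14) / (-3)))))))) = -1282327904 / 3528728109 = -0.36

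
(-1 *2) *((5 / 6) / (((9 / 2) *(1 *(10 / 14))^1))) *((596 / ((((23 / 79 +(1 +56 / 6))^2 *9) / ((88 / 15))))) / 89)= -1145647888 / 57134244645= -0.02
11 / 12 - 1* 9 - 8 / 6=-9.42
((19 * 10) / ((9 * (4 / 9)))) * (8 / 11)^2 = 3040 / 121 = 25.12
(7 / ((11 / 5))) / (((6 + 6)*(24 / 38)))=665 / 1584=0.42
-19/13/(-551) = 1/377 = 0.00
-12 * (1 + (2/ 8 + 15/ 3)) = -75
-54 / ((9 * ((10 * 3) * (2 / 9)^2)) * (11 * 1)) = -81 / 220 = -0.37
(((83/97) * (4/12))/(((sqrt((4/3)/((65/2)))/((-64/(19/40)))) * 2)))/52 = -1.82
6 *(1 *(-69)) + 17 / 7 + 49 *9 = 206 / 7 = 29.43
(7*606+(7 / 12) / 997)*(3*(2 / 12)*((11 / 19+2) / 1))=2486813455 / 454632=5469.95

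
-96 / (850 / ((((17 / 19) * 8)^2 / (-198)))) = 8704 / 297825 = 0.03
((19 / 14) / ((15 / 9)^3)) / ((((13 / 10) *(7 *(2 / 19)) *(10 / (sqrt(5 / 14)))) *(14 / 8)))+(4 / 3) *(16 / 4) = 9747 *sqrt(70) / 7803250+16 / 3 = 5.34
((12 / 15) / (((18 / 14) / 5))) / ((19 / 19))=28 / 9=3.11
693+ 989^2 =978814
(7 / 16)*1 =7 / 16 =0.44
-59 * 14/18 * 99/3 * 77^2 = -26935447/3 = -8978482.33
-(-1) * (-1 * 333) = -333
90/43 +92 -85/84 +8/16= 338015/3612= 93.58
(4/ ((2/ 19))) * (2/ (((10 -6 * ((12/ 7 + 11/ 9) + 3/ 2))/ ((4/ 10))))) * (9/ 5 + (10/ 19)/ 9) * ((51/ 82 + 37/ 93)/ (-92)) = 86503571/ 2295521325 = 0.04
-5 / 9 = -0.56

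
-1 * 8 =-8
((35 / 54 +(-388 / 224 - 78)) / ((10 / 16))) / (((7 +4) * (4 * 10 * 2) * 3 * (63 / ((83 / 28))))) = -396989 / 176033088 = -0.00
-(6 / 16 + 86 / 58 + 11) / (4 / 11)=-32813 / 928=-35.36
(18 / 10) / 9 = 1 / 5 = 0.20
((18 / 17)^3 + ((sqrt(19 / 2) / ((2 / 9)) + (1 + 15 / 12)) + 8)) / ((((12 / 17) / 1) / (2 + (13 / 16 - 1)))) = 6518069 / 221952 + 1479 * sqrt(38) / 256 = 64.98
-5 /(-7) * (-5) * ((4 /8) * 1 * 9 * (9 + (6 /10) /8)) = -16335 /112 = -145.85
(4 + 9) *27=351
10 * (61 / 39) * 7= 4270 / 39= 109.49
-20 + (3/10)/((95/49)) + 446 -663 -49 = -271553/950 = -285.85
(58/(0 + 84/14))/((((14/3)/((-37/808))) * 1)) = -0.09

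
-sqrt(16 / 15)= -4*sqrt(15) / 15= -1.03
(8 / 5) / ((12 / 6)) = 4 / 5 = 0.80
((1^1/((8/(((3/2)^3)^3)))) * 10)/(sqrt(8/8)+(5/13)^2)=16632135/397312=41.86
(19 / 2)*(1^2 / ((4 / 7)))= 16.62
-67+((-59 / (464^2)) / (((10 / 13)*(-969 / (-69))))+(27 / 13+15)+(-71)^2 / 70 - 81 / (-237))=22.43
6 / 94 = 3 / 47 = 0.06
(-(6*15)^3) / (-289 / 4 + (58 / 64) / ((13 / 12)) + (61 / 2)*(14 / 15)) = 16974.49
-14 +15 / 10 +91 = 157 / 2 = 78.50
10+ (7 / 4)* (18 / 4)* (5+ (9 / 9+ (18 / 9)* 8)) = 733 / 4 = 183.25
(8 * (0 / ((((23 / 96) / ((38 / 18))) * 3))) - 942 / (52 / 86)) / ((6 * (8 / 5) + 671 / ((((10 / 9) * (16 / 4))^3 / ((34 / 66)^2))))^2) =-3345903616000000 / 290404009782471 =-11.52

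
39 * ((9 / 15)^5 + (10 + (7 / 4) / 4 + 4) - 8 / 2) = 20504757 / 50000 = 410.10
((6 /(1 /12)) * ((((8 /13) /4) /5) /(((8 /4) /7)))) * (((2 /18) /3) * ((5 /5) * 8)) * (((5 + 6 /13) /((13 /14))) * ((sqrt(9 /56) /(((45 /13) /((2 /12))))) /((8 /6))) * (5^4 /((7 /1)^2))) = 7100 * sqrt(14) /10647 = 2.50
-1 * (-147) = 147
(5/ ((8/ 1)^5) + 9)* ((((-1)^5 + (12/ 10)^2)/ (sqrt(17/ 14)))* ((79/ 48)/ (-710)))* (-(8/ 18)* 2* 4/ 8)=256282873* sqrt(238)/ 1067876352000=0.00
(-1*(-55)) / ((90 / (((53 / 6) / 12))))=583 / 1296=0.45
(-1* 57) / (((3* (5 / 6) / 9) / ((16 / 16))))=-205.20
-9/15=-3/5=-0.60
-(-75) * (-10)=-750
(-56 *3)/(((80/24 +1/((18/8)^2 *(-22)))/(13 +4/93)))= -30261924/45911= -659.14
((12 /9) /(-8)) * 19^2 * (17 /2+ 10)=-13357 /12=-1113.08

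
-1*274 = -274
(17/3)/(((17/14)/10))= 140/3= 46.67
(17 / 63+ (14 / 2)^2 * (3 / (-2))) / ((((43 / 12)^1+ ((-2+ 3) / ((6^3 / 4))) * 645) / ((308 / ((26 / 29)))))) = -11773652 / 7267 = -1620.15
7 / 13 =0.54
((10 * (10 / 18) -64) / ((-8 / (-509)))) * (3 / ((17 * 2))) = -133867 / 408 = -328.11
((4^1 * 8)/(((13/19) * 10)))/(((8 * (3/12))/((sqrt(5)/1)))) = 152 * sqrt(5)/65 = 5.23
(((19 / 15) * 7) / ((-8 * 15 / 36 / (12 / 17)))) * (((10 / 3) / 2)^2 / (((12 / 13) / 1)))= -1729 / 306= -5.65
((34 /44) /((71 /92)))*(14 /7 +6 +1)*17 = 119646 /781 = 153.20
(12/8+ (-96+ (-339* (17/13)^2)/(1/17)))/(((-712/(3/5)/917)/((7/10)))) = 12952084887/2406560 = 5381.99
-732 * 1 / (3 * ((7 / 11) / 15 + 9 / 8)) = -322080 / 1541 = -209.01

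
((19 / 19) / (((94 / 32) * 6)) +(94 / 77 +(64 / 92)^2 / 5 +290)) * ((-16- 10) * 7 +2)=-100407928704 / 1914451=-52447.37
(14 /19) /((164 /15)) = 105 /1558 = 0.07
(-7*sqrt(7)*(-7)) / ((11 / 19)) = 931*sqrt(7) / 11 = 223.93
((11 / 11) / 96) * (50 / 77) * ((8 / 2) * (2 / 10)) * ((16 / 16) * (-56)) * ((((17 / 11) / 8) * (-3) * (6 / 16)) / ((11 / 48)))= 765 / 2662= 0.29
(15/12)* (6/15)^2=0.20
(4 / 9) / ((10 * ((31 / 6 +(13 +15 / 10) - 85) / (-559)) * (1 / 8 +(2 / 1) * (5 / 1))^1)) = 2236 / 59535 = 0.04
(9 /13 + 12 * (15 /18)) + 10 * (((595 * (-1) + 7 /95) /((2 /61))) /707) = -6135941 /24947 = -245.96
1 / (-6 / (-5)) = 0.83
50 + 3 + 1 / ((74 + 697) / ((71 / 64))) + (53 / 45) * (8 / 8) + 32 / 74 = 1495590253 / 27385920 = 54.61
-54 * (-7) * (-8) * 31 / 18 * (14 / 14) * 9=-46872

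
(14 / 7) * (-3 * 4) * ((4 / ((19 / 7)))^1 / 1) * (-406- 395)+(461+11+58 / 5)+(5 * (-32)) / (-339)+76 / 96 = 7423888589 / 257640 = 28814.97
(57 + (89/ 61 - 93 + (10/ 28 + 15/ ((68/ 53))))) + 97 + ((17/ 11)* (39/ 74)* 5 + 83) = 1909494051/ 11817652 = 161.58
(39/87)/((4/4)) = 13/29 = 0.45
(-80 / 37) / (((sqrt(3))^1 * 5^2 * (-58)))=8 * sqrt(3) / 16095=0.00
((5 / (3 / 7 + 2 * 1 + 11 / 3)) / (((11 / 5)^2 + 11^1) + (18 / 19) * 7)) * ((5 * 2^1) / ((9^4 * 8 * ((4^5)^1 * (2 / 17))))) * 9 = 1413125 / 2719777554432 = 0.00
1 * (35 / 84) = 5 / 12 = 0.42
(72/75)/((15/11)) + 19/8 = 3079/1000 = 3.08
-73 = -73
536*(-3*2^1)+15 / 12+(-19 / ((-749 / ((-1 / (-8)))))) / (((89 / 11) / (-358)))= -428615605 / 133322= -3214.89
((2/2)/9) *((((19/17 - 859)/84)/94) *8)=-14584/151011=-0.10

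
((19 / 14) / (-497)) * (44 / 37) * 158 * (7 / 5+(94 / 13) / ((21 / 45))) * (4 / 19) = -106880048 / 58568965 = -1.82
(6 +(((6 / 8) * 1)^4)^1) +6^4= 1302.32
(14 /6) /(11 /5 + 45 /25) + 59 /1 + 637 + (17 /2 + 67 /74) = 313459 /444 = 705.99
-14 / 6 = -2.33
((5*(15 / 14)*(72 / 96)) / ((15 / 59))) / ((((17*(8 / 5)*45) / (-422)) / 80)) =-311225 / 714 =-435.89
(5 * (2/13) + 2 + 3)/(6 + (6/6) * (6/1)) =25/52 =0.48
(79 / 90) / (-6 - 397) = -79 / 36270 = -0.00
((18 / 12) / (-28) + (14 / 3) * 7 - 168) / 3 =-22745 / 504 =-45.13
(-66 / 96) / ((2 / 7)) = -77 / 32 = -2.41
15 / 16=0.94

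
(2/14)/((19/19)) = 1/7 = 0.14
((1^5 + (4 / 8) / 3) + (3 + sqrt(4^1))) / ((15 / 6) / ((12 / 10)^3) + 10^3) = 2664 / 432625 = 0.01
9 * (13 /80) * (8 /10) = 117 /100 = 1.17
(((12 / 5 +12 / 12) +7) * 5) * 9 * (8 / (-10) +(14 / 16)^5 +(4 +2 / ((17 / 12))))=1670017167 / 696320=2398.35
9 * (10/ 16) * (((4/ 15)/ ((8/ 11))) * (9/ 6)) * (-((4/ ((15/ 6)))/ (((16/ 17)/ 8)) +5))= -9207/ 160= -57.54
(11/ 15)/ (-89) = -11/ 1335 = -0.01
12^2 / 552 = 6 / 23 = 0.26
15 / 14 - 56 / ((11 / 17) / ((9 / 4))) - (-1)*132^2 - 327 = 2603115 / 154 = 16903.34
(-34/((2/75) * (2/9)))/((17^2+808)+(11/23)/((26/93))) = -3431025/657029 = -5.22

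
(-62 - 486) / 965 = -548 / 965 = -0.57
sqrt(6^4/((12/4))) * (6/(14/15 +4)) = 540 * sqrt(3)/37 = 25.28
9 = 9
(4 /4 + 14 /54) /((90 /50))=170 /243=0.70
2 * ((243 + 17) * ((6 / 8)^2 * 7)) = 2047.50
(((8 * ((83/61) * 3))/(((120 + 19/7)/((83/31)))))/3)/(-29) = -385784/47106701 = -0.01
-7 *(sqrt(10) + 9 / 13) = -7 *sqrt(10) - 63 / 13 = -26.98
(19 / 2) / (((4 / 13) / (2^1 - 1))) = 247 / 8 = 30.88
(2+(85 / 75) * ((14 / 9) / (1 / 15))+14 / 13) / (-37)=-0.80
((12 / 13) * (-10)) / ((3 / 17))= -680 / 13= -52.31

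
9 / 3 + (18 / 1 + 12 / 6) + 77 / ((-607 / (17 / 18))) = 249989 / 10926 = 22.88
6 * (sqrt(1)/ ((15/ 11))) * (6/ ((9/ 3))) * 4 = 176/ 5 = 35.20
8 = 8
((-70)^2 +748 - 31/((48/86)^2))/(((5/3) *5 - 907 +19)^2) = 3195929/445716544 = 0.01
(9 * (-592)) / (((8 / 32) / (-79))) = 1683648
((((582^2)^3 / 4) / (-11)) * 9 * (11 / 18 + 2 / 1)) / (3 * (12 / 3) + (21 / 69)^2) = -120781787014262007864 / 70367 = -1716454971993434.53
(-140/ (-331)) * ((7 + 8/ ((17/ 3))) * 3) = 60060/ 5627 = 10.67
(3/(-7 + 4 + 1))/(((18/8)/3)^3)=-32/9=-3.56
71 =71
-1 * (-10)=10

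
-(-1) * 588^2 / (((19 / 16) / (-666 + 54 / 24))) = -3671801280 / 19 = -193252698.95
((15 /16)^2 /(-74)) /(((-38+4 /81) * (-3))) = -6075 /58233856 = -0.00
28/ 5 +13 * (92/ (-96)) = -823/ 120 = -6.86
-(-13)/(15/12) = 52/5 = 10.40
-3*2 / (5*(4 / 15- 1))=18 / 11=1.64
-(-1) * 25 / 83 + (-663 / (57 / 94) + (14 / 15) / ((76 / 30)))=-90694 / 83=-1092.70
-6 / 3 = -2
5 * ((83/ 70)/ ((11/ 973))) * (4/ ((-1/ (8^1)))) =-184592/ 11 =-16781.09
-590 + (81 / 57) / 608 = -6815653 / 11552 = -590.00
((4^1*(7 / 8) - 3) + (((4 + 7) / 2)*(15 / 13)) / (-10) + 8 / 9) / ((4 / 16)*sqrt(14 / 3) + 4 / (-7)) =-19768 / 1599 - 17297*sqrt(42) / 9594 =-24.05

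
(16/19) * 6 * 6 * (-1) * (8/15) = -1536/95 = -16.17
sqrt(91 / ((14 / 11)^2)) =11 *sqrt(91) / 14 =7.50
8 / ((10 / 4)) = 16 / 5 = 3.20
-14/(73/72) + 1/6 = -5975/438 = -13.64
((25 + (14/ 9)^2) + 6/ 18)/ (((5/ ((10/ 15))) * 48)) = 281/ 3645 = 0.08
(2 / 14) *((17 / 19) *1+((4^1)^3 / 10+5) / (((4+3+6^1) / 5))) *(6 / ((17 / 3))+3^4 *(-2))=-187776 / 1547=-121.38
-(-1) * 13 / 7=13 / 7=1.86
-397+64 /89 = -35269 /89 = -396.28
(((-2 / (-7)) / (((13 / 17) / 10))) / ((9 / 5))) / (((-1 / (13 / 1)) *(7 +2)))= -3.00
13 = 13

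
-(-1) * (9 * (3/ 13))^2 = 729/ 169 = 4.31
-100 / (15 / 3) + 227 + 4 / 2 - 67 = 142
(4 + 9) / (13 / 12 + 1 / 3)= 156 / 17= 9.18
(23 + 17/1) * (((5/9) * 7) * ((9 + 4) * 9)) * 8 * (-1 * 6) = -873600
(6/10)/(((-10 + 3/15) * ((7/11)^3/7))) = -3993/2401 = -1.66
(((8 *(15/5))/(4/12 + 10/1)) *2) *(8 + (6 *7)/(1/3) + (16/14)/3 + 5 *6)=165696/217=763.58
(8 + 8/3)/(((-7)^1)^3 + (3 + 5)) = -32/1005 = -0.03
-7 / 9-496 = -4471 / 9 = -496.78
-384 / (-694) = 192 / 347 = 0.55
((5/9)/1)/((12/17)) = 85/108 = 0.79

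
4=4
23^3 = 12167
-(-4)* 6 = 24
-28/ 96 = -7/ 24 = -0.29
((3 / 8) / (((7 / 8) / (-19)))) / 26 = -57 / 182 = -0.31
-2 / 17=-0.12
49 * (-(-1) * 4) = 196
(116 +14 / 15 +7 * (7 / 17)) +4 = 123.82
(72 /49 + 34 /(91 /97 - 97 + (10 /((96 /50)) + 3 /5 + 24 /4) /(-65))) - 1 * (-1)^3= 580804933 /274467277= 2.12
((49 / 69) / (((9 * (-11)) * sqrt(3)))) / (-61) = 49 * sqrt(3) / 1250073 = 0.00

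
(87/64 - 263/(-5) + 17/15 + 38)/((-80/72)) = -268107/3200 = -83.78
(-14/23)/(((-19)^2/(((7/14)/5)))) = -7/41515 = -0.00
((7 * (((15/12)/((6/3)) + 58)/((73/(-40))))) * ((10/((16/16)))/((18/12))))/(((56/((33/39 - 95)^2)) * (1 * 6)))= -487947600/12337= -39551.56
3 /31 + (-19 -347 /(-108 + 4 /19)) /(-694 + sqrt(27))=96957* sqrt(3) /986335232 + 1827158331 /15288196096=0.12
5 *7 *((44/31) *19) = 29260/31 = 943.87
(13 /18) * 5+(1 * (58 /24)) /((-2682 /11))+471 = 474.60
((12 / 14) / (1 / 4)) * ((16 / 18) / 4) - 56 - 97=-3197 / 21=-152.24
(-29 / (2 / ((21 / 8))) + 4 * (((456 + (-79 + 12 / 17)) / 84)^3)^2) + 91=70195758861028721459113 / 2119870119423845376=33113.24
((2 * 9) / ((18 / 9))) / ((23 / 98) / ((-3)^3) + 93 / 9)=0.87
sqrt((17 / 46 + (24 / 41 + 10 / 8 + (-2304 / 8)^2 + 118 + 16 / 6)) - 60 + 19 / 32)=sqrt(42517039998534) / 22632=288.11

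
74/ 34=37/ 17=2.18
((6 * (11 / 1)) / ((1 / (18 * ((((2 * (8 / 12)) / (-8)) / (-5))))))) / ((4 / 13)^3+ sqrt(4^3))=24167 / 4900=4.93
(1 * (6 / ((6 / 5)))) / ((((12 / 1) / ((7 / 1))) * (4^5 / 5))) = 175 / 12288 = 0.01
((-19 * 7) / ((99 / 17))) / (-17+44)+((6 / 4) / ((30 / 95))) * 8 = 99313 / 2673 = 37.15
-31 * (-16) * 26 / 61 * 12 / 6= 25792 / 61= 422.82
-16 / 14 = -8 / 7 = -1.14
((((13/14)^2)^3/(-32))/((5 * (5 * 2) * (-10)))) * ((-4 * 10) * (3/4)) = -14480427/12047257600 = -0.00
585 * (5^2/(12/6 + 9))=14625/11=1329.55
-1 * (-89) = 89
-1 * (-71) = 71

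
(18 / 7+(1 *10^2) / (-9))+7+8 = 407 / 63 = 6.46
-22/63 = -0.35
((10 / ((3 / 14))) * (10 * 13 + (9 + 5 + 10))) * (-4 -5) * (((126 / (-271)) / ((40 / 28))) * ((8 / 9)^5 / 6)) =3461742592 / 1778031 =1946.95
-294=-294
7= 7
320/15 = 64/3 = 21.33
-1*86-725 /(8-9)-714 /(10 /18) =-3231 /5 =-646.20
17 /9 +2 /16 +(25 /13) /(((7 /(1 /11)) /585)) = 92165 /5544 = 16.62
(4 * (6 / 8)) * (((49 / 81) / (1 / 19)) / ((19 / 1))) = 1.81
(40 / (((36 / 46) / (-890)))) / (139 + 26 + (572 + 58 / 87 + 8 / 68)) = -6959800 / 112881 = -61.66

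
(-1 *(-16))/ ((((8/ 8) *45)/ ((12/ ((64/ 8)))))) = 8/ 15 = 0.53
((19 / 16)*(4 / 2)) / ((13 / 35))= 665 / 104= 6.39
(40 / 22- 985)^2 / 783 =12996025 / 10527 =1234.54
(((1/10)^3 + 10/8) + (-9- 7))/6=-14749/6000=-2.46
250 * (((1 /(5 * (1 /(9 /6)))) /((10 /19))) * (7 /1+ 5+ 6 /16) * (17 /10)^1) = 95931 /32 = 2997.84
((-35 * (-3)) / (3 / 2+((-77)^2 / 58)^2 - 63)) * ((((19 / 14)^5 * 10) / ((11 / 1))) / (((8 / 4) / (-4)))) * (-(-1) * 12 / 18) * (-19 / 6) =197827929605 / 1107555479646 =0.18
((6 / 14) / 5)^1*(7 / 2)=3 / 10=0.30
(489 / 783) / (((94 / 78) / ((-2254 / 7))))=-682318 / 4089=-166.87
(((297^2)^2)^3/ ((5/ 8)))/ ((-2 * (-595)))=1884245050438765844170375448964/ 2975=633359680819753224931218600.00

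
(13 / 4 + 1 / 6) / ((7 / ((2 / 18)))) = 41 / 756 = 0.05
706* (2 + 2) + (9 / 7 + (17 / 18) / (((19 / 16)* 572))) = 483607219 / 171171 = 2825.29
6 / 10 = 3 / 5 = 0.60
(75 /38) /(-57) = -25 /722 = -0.03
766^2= 586756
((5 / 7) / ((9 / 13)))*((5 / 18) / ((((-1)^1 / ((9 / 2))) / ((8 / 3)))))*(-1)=650 / 189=3.44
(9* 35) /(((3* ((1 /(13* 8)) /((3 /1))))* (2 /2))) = 32760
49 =49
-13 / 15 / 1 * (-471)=408.20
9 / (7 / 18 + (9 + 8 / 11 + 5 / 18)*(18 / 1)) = 1782 / 35735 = 0.05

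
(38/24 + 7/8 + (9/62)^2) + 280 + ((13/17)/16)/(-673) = 149078595131/527750448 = 282.48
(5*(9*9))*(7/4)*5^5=8859375/4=2214843.75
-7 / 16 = -0.44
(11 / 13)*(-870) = -9570 / 13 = -736.15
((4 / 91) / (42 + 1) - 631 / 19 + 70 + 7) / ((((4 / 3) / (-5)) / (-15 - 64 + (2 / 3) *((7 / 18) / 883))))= 403412795720 / 31096611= 12972.89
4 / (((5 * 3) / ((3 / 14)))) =2 / 35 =0.06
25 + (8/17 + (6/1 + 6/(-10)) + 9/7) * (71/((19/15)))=963479/2261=426.13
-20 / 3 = -6.67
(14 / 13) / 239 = 14 / 3107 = 0.00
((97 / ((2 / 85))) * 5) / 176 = 41225 / 352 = 117.12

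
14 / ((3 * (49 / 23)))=46 / 21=2.19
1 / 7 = 0.14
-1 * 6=-6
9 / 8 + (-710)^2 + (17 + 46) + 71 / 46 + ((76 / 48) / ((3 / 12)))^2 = 834964771 / 1656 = 504205.78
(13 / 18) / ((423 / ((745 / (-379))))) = -9685 / 2885706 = -0.00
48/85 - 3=-207/85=-2.44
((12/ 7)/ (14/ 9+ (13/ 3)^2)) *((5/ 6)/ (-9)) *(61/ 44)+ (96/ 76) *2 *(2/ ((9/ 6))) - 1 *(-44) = 47.36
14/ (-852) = -7/ 426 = -0.02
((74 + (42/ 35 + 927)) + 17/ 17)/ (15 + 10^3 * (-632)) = -5016/ 3159925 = -0.00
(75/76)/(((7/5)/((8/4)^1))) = 375/266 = 1.41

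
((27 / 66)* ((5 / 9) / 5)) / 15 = 1 / 330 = 0.00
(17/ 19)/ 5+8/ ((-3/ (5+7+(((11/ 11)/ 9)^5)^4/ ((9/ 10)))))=-992320812433685585674021/ 31184411902481022374565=-31.82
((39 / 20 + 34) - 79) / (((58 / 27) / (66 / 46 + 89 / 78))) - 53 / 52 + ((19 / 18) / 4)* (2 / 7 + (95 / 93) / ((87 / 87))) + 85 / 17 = -192218888401 / 4064271120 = -47.29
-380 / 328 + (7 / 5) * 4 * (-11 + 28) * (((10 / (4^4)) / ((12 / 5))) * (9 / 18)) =-12085 / 31488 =-0.38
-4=-4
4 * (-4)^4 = 1024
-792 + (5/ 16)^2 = -202727/ 256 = -791.90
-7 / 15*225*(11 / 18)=-385 / 6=-64.17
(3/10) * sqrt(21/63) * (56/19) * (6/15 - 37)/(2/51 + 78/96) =-4181184 * sqrt(3)/330125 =-21.94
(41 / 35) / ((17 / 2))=82 / 595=0.14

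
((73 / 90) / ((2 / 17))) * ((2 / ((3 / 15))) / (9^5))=0.00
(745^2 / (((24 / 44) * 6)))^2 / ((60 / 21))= 52184135955875 / 5184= 10066384250.75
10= 10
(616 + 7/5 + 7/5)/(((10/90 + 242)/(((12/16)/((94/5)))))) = 41769/409652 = 0.10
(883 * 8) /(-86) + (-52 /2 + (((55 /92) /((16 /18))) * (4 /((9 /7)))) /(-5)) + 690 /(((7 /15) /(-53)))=-4346139977 /55384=-78472.84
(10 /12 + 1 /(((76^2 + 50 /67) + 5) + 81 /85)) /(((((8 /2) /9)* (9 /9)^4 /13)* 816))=1070527445 /35830529536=0.03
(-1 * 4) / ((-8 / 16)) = 8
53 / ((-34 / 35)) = -54.56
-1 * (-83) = 83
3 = 3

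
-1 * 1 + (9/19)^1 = -10/19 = -0.53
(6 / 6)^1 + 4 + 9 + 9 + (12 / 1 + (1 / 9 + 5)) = 361 / 9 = 40.11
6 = 6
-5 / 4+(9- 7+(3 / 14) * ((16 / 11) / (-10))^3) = 3490803 / 4658500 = 0.75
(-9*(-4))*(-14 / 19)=-504 / 19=-26.53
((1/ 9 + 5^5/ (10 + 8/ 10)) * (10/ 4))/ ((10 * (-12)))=-15631/ 2592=-6.03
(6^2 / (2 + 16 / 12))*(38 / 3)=684 / 5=136.80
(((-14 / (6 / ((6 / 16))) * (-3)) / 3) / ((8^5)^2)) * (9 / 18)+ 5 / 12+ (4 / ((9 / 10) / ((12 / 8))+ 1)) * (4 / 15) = 55834574869 / 51539607552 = 1.08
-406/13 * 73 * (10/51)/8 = -74095/1326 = -55.88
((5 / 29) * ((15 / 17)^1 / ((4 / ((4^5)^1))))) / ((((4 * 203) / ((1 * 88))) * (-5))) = -84480 / 100079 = -0.84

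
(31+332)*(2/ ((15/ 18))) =4356/ 5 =871.20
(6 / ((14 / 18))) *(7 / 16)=27 / 8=3.38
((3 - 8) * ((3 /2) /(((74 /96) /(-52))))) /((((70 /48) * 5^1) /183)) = 16443648 /1295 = 12697.80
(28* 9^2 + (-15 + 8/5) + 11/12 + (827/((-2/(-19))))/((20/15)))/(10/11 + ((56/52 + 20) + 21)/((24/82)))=139817821/2482570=56.32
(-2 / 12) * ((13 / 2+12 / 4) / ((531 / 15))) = -0.04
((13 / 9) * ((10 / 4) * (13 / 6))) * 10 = 4225 / 54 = 78.24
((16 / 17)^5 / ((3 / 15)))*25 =131072000 / 1419857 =92.31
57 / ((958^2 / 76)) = 1083 / 229441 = 0.00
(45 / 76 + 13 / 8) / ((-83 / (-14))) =2359 / 6308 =0.37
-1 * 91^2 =-8281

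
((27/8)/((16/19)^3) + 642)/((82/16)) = 21222249/167936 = 126.37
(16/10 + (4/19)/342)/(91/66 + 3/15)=572044/564243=1.01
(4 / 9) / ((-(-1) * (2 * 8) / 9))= 1 / 4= 0.25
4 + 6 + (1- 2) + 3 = 12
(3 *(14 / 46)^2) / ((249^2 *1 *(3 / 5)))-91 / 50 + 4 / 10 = -2328683309 / 1639926450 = -1.42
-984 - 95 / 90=-17731 / 18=-985.06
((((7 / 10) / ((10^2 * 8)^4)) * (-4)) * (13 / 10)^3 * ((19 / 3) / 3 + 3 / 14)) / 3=-643721 / 55296000000000000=-0.00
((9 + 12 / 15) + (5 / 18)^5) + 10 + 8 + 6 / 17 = 28.15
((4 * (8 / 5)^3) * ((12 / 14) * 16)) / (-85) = -196608 / 74375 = -2.64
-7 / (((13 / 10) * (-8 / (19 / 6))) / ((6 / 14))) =95 / 104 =0.91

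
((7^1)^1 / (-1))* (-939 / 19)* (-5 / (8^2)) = -32865 / 1216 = -27.03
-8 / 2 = -4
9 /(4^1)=9 /4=2.25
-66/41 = -1.61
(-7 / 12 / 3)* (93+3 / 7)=-109 / 6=-18.17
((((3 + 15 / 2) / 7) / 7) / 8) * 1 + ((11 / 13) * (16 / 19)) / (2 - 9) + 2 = 53253 / 27664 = 1.92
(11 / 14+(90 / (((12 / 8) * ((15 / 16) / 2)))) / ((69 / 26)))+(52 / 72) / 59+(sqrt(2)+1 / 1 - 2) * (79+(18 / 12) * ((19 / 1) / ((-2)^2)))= -25370419 / 683928+689 * sqrt(2) / 8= 84.70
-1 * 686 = -686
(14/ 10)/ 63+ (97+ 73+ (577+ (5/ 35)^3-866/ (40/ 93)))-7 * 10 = -82510871/ 61740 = -1336.42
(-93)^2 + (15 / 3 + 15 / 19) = 8654.79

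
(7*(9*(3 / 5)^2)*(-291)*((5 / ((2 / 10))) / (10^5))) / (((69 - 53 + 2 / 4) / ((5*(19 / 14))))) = -149283 / 220000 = -0.68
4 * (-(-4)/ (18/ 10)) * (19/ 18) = 760/ 81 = 9.38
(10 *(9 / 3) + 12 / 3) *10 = 340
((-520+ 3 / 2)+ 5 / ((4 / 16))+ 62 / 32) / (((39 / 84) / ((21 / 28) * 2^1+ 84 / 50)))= -1768557 / 520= -3401.07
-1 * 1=-1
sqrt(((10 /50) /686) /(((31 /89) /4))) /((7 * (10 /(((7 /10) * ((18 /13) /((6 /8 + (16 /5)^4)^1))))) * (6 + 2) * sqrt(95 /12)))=45 * sqrt(2201682) /198116161334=0.00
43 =43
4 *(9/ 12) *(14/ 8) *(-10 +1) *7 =-1323/ 4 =-330.75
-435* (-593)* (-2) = -515910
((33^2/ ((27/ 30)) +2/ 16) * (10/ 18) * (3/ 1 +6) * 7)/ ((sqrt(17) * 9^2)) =112945 * sqrt(17)/ 3672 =126.82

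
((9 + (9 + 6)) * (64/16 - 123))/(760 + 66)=-204/59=-3.46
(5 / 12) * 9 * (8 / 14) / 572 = 15 / 4004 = 0.00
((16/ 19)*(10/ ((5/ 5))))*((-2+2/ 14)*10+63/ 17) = -283040/ 2261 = -125.18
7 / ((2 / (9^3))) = 2551.50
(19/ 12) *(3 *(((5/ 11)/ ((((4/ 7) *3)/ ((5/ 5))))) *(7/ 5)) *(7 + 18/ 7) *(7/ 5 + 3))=8911/ 120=74.26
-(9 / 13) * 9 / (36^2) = -1 / 208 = -0.00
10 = 10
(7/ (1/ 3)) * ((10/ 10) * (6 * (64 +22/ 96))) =64743/ 8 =8092.88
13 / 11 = 1.18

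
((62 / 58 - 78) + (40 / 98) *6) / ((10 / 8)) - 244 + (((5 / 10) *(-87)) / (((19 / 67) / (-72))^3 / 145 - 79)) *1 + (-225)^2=459767918994442117462971 / 9136525552906294795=50321.96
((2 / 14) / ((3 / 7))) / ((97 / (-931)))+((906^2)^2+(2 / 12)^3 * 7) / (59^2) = 14116865240011279 / 72933912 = 193556945.64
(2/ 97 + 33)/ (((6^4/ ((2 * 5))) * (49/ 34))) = 272255/ 1539972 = 0.18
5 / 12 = 0.42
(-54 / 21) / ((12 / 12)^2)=-18 / 7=-2.57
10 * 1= 10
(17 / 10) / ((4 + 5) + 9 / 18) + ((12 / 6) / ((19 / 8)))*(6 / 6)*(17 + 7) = 1937 / 95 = 20.39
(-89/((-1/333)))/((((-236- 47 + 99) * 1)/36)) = -266733/46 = -5798.54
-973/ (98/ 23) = -3197/ 14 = -228.36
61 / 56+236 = 237.09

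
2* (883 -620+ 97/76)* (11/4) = 220935/152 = 1453.52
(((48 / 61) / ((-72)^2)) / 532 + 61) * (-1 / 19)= -213793777 / 66591504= -3.21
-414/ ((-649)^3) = 414/ 273359449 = 0.00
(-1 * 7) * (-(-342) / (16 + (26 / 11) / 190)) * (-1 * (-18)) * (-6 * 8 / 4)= 540373680 / 16733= 32293.89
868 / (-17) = -868 / 17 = -51.06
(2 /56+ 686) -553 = 3725 /28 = 133.04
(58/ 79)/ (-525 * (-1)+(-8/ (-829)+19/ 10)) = 480820/ 345078399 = 0.00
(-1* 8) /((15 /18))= -48 /5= -9.60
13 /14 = 0.93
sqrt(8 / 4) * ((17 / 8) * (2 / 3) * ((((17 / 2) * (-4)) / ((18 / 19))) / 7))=-5491 * sqrt(2) / 756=-10.27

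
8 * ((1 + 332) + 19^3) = 57536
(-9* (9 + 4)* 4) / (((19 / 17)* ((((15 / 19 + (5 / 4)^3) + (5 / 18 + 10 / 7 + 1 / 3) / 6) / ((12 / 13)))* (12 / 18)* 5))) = -133249536 / 3542215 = -37.62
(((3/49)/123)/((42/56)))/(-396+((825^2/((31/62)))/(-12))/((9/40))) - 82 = -62340483437/760249798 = -82.00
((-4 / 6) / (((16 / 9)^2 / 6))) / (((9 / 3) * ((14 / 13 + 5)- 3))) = -351 / 2560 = -0.14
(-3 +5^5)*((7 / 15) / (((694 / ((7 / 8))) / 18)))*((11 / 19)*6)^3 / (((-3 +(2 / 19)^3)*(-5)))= 16492711158 / 178436075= 92.43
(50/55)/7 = 10/77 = 0.13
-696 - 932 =-1628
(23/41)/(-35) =-23/1435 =-0.02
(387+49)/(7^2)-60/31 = 10576/1519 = 6.96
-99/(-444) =33/148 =0.22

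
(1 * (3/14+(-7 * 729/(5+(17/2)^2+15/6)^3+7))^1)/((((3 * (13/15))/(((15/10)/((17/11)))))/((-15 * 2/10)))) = -147332941695/18261214972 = -8.07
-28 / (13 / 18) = -504 / 13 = -38.77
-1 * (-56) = 56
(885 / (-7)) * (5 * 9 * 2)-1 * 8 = -11386.57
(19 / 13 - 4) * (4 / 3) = -44 / 13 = -3.38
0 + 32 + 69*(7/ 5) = 643/ 5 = 128.60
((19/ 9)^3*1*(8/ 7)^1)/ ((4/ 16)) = 219488/ 5103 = 43.01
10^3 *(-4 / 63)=-4000 / 63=-63.49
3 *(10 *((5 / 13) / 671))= 150 / 8723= 0.02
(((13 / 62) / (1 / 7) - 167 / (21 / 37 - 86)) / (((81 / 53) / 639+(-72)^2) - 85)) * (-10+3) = -2524028487 / 537201948596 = -0.00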